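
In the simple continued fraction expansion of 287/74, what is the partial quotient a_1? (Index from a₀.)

287 = 3·74 + 65   →  a_0 = 3
74 = 1·65 + 9   →  a_1 = 1

1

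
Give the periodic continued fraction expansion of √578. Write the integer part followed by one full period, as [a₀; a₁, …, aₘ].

[24; 24, 48]

a₀ = ⌊√578⌋ = 24.
With m₀=0, d₀=1 and mₖ₊₁ = dₖaₖ − mₖ, dₖ₊₁ = (n − mₖ₊₁²)/dₖ, aₖ₊₁ = ⌊(a₀+mₖ₊₁)/dₖ₊₁⌋:
  k=1: m=24, d=2, a=24
  k=2: m=24, d=1, a=48
d=1 and a=2a₀=48 at k=2, so the next step gives (m, d) = (24, 2) again — its k=1 value — and the period has length 2.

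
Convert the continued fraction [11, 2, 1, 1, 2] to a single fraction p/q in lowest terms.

148/13

Using pₖ = aₖpₖ₋₁ + pₖ₋₂ and qₖ = aₖqₖ₋₁ + qₖ₋₂:
  k=0: a=11, p=11, q=1
  k=1: a=2, p=23, q=2
  k=2: a=1, p=34, q=3
  k=3: a=1, p=57, q=5
  k=4: a=2, p=148, q=13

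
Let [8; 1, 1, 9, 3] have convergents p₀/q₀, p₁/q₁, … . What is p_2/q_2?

17/2

Using pₖ = aₖpₖ₋₁ + pₖ₋₂, qₖ = aₖqₖ₋₁ + qₖ₋₂ (with p₋₁=1, p₋₂=0, q₋₁=0, q₋₂=1):
  k=0: a=8, p=8, q=1
  k=1: a=1, p=9, q=1
  k=2: a=1, p=17, q=2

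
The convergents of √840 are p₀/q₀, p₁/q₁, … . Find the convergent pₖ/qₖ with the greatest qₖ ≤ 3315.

√840 = [28; 1, 56, …] (period length 2).
Convergents:
  p_0/q_0 = 28/1
  p_1/q_1 = 29/1
  p_2/q_2 = 1652/57
  p_3/q_3 = 1681/58
  p_4/q_4 = 95788/3305
  p_5/q_5 = 97469/3363
q_4 = 3305 ≤ 3315 < 3363 = q_5, so the answer is 95788/3305.

95788/3305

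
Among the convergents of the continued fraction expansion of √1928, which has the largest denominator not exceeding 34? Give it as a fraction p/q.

√1928 = [43; 1, 9, 1, 86, …] (period length 4).
Convergents:
  p_0/q_0 = 43/1
  p_1/q_1 = 44/1
  p_2/q_2 = 439/10
  p_3/q_3 = 483/11
  p_4/q_4 = 41977/956
q_3 = 11 ≤ 34 < 956 = q_4, so the answer is 483/11.

483/11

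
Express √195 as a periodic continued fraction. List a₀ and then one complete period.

[13; 1, 26]

a₀ = ⌊√195⌋ = 13.
With m₀=0, d₀=1 and mₖ₊₁ = dₖaₖ − mₖ, dₖ₊₁ = (n − mₖ₊₁²)/dₖ, aₖ₊₁ = ⌊(a₀+mₖ₊₁)/dₖ₊₁⌋:
  k=1: m=13, d=26, a=1
  k=2: m=13, d=1, a=26
d=1 and a=2a₀=26 at k=2, so the next step gives (m, d) = (13, 26) again — its k=1 value — and the period has length 2.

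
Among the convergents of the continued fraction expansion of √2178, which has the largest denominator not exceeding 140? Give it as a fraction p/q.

√2178 = [46; 1, 2, 46, 2, 1, 92, …] (period length 6).
Convergents:
  p_0/q_0 = 46/1
  p_1/q_1 = 47/1
  p_2/q_2 = 140/3
  p_3/q_3 = 6487/139
  p_4/q_4 = 13114/281
q_3 = 139 ≤ 140 < 281 = q_4, so the answer is 6487/139.

6487/139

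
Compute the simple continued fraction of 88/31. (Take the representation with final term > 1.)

[2; 1, 5, 5]

88 = 2*31 + 26
31 = 1*26 + 5
26 = 5*5 + 1
5 = 5*1 + 0  (stop)
So 88/31 = [2; 1, 5, 5].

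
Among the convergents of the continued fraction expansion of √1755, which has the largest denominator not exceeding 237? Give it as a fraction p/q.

9761/233

√1755 = [41; 1, 8, 3, 8, 1, 82, …] (period length 6).
Convergents:
  p_0/q_0 = 41/1
  p_1/q_1 = 42/1
  p_2/q_2 = 377/9
  p_3/q_3 = 1173/28
  p_4/q_4 = 9761/233
  p_5/q_5 = 10934/261
q_4 = 233 ≤ 237 < 261 = q_5, so the answer is 9761/233.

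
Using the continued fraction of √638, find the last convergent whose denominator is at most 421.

√638 = [25; 3, 1, 6, 2, 6, 1, 3, 50, …] (period length 8).
Convergents:
  p_0/q_0 = 25/1
  p_1/q_1 = 76/3
  p_2/q_2 = 101/4
  p_3/q_3 = 682/27
  p_4/q_4 = 1465/58
  p_5/q_5 = 9472/375
  p_6/q_6 = 10937/433
q_5 = 375 ≤ 421 < 433 = q_6, so the answer is 9472/375.

9472/375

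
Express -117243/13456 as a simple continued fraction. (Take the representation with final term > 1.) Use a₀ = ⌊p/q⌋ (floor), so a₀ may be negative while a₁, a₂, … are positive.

[-9; 3, 2, 16, 3, 2, 16]

-117243 = -9*13456 + 3861
13456 = 3*3861 + 1873
3861 = 2*1873 + 115
1873 = 16*115 + 33
115 = 3*33 + 16
33 = 2*16 + 1
16 = 16*1 + 0  (stop)
So -117243/13456 = [-9; 3, 2, 16, 3, 2, 16].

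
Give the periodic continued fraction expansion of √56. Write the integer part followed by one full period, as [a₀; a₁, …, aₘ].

a₀ = ⌊√56⌋ = 7.
With m₀=0, d₀=1 and mₖ₊₁ = dₖaₖ − mₖ, dₖ₊₁ = (n − mₖ₊₁²)/dₖ, aₖ₊₁ = ⌊(a₀+mₖ₊₁)/dₖ₊₁⌋:
  k=1: m=7, d=7, a=2
  k=2: m=7, d=1, a=14
d=1 and a=2a₀=14 at k=2, so the next step gives (m, d) = (7, 7) again — its k=1 value — and the period has length 2.

[7; 2, 14]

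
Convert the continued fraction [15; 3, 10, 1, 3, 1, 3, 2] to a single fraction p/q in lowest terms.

Fold from the inside: start with 2/1.
  3 + 1/2 = 7/2
  1 + 2/7 = 9/7
  3 + 7/9 = 34/9
  1 + 9/34 = 43/34
  10 + 34/43 = 464/43
  3 + 43/464 = 1435/464
  15 + 464/1435 = 21989/1435

21989/1435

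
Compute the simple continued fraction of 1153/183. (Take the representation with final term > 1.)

[6; 3, 3, 18]

1153 = 6·183 + 55
183 = 3·55 + 18
55 = 3·18 + 1
18 = 18·1 + 0  (stop)
So 1153/183 = [6; 3, 3, 18].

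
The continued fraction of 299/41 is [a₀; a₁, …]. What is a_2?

299 = 7·41 + 12   →  a_0 = 7
41 = 3·12 + 5   →  a_1 = 3
12 = 2·5 + 2   →  a_2 = 2

2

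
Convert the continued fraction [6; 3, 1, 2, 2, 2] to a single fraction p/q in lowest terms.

Fold from the inside: start with 2/1.
  2 + 1/2 = 5/2
  2 + 2/5 = 12/5
  1 + 5/12 = 17/12
  3 + 12/17 = 63/17
  6 + 17/63 = 395/63

395/63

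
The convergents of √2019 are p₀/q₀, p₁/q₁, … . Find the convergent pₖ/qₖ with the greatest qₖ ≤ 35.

674/15

√2019 = [44; 1, 13, 1, 88, …] (period length 4).
Convergents:
  p_0/q_0 = 44/1
  p_1/q_1 = 45/1
  p_2/q_2 = 629/14
  p_3/q_3 = 674/15
  p_4/q_4 = 59941/1334
q_3 = 15 ≤ 35 < 1334 = q_4, so the answer is 674/15.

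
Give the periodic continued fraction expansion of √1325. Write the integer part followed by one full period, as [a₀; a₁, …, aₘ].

[36; 2, 2, 72]

a₀ = ⌊√1325⌋ = 36.
With m₀=0, d₀=1 and mₖ₊₁ = dₖaₖ − mₖ, dₖ₊₁ = (n − mₖ₊₁²)/dₖ, aₖ₊₁ = ⌊(a₀+mₖ₊₁)/dₖ₊₁⌋:
  k=1: m=36, d=29, a=2
  k=2: m=22, d=29, a=2
  k=3: m=36, d=1, a=72
d=1 and a=2a₀=72 at k=3, so the next step gives (m, d) = (36, 29) again — its k=1 value — and the period has length 3.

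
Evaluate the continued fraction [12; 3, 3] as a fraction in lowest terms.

Fold from the inside: start with 3/1.
  3 + 1/3 = 10/3
  12 + 3/10 = 123/10

123/10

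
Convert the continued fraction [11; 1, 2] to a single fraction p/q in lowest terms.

Fold from the inside: start with 2/1.
  1 + 1/2 = 3/2
  11 + 2/3 = 35/3

35/3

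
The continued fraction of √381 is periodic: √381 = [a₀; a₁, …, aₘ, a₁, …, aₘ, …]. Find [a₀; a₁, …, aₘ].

a₀ = ⌊√381⌋ = 19.
With m₀=0, d₀=1 and mₖ₊₁ = dₖaₖ − mₖ, dₖ₊₁ = (n − mₖ₊₁²)/dₖ, aₖ₊₁ = ⌊(a₀+mₖ₊₁)/dₖ₊₁⌋:
  k=1: m=19, d=20, a=1
  k=2: m=1, d=19, a=1
  k=3: m=18, d=3, a=12
  k=4: m=18, d=19, a=1
  k=5: m=1, d=20, a=1
  k=6: m=19, d=1, a=38
d=1 and a=2a₀=38 at k=6, so the next step gives (m, d) = (19, 20) again — its k=1 value — and the period has length 6.

[19; 1, 1, 12, 1, 1, 38]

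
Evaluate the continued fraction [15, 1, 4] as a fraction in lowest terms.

79/5

Fold from the inside: start with 4/1.
  1 + 1/4 = 5/4
  15 + 4/5 = 79/5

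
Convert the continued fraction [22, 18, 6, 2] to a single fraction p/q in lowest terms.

5205/236

Fold from the inside: start with 2/1.
  6 + 1/2 = 13/2
  18 + 2/13 = 236/13
  22 + 13/236 = 5205/236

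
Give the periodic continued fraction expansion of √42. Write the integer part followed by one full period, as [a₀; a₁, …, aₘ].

[6; 2, 12]

a₀ = ⌊√42⌋ = 6.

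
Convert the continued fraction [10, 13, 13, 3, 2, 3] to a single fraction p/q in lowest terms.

42029/4171

Using pₖ = aₖpₖ₋₁ + pₖ₋₂ and qₖ = aₖqₖ₋₁ + qₖ₋₂:
  k=0: a=10, p=10, q=1
  k=1: a=13, p=131, q=13
  k=2: a=13, p=1713, q=170
  k=3: a=3, p=5270, q=523
  k=4: a=2, p=12253, q=1216
  k=5: a=3, p=42029, q=4171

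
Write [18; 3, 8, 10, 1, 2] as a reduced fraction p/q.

Using pₖ = aₖpₖ₋₁ + pₖ₋₂ and qₖ = aₖqₖ₋₁ + qₖ₋₂:
  k=0: a=18, p=18, q=1
  k=1: a=3, p=55, q=3
  k=2: a=8, p=458, q=25
  k=3: a=10, p=4635, q=253
  k=4: a=1, p=5093, q=278
  k=5: a=2, p=14821, q=809

14821/809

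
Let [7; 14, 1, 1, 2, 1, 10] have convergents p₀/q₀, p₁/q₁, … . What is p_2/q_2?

Using pₖ = aₖpₖ₋₁ + pₖ₋₂, qₖ = aₖqₖ₋₁ + qₖ₋₂ (with p₋₁=1, p₋₂=0, q₋₁=0, q₋₂=1):
  k=0: a=7, p=7, q=1
  k=1: a=14, p=99, q=14
  k=2: a=1, p=106, q=15

106/15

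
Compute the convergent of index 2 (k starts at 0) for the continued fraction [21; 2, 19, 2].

838/39

Using pₖ = aₖpₖ₋₁ + pₖ₋₂, qₖ = aₖqₖ₋₁ + qₖ₋₂ (with p₋₁=1, p₋₂=0, q₋₁=0, q₋₂=1):
  k=0: a=21, p=21, q=1
  k=1: a=2, p=43, q=2
  k=2: a=19, p=838, q=39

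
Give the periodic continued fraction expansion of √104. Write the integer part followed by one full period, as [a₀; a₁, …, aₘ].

[10; 5, 20]

a₀ = ⌊√104⌋ = 10.
With m₀=0, d₀=1 and mₖ₊₁ = dₖaₖ − mₖ, dₖ₊₁ = (n − mₖ₊₁²)/dₖ, aₖ₊₁ = ⌊(a₀+mₖ₊₁)/dₖ₊₁⌋:
  k=1: m=10, d=4, a=5
  k=2: m=10, d=1, a=20
d=1 and a=2a₀=20 at k=2, so the next step gives (m, d) = (10, 4) again — its k=1 value — and the period has length 2.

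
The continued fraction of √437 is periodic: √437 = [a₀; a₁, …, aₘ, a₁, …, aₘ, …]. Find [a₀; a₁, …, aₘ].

a₀ = ⌊√437⌋ = 20.
With m₀=0, d₀=1 and mₖ₊₁ = dₖaₖ − mₖ, dₖ₊₁ = (n − mₖ₊₁²)/dₖ, aₖ₊₁ = ⌊(a₀+mₖ₊₁)/dₖ₊₁⌋:
  k=1: m=20, d=37, a=1
  k=2: m=17, d=4, a=9
  k=3: m=19, d=19, a=2
  k=4: m=19, d=4, a=9
  k=5: m=17, d=37, a=1
  k=6: m=20, d=1, a=40
d=1 and a=2a₀=40 at k=6, so the next step gives (m, d) = (20, 37) again — its k=1 value — and the period has length 6.

[20; 1, 9, 2, 9, 1, 40]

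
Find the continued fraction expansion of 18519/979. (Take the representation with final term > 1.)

18519 = 18*979 + 897
979 = 1*897 + 82
897 = 10*82 + 77
82 = 1*77 + 5
77 = 15*5 + 2
5 = 2*2 + 1
2 = 2*1 + 0  (stop)
So 18519/979 = [18; 1, 10, 1, 15, 2, 2].

[18; 1, 10, 1, 15, 2, 2]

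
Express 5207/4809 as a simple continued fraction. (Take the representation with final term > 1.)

5207 = 1×4809 + 398
4809 = 12×398 + 33
398 = 12×33 + 2
33 = 16×2 + 1
2 = 2×1 + 0  (stop)
So 5207/4809 = [1; 12, 12, 16, 2].

[1; 12, 12, 16, 2]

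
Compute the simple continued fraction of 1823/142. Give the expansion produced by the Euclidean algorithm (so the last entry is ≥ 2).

1823 = 12*142 + 119
142 = 1*119 + 23
119 = 5*23 + 4
23 = 5*4 + 3
4 = 1*3 + 1
3 = 3*1 + 0  (stop)
So 1823/142 = [12; 1, 5, 5, 1, 3].

[12; 1, 5, 5, 1, 3]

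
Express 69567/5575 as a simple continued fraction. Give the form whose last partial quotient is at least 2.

69567 = 12×5575 + 2667
5575 = 2×2667 + 241
2667 = 11×241 + 16
241 = 15×16 + 1
16 = 16×1 + 0  (stop)
So 69567/5575 = [12; 2, 11, 15, 16].

[12; 2, 11, 15, 16]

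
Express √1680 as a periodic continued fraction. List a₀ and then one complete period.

[40; 1, 80]

a₀ = ⌊√1680⌋ = 40.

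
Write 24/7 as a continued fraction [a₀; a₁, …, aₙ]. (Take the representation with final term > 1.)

24 = 3*7 + 3
7 = 2*3 + 1
3 = 3*1 + 0  (stop)
So 24/7 = [3; 2, 3].

[3; 2, 3]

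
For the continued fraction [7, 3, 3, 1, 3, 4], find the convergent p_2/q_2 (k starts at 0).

Using pₖ = aₖpₖ₋₁ + pₖ₋₂, qₖ = aₖqₖ₋₁ + qₖ₋₂ (with p₋₁=1, p₋₂=0, q₋₁=0, q₋₂=1):
  k=0: a=7, p=7, q=1
  k=1: a=3, p=22, q=3
  k=2: a=3, p=73, q=10

73/10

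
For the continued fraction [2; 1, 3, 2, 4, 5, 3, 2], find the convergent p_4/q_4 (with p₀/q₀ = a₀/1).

111/40

Using pₖ = aₖpₖ₋₁ + pₖ₋₂, qₖ = aₖqₖ₋₁ + qₖ₋₂ (with p₋₁=1, p₋₂=0, q₋₁=0, q₋₂=1):
  k=0: a=2, p=2, q=1
  k=1: a=1, p=3, q=1
  k=2: a=3, p=11, q=4
  k=3: a=2, p=25, q=9
  k=4: a=4, p=111, q=40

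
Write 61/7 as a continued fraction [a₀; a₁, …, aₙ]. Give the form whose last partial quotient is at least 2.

61 = 8×7 + 5
7 = 1×5 + 2
5 = 2×2 + 1
2 = 2×1 + 0  (stop)
So 61/7 = [8; 1, 2, 2].

[8; 1, 2, 2]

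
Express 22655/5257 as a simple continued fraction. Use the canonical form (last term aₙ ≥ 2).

[4; 3, 4, 3, 17, 1, 1, 3]

22655 = 4*5257 + 1627
5257 = 3*1627 + 376
1627 = 4*376 + 123
376 = 3*123 + 7
123 = 17*7 + 4
7 = 1*4 + 3
4 = 1*3 + 1
3 = 3*1 + 0  (stop)
So 22655/5257 = [4; 3, 4, 3, 17, 1, 1, 3].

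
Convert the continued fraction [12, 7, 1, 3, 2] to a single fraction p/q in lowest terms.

849/70

Using pₖ = aₖpₖ₋₁ + pₖ₋₂ and qₖ = aₖqₖ₋₁ + qₖ₋₂:
  k=0: a=12, p=12, q=1
  k=1: a=7, p=85, q=7
  k=2: a=1, p=97, q=8
  k=3: a=3, p=376, q=31
  k=4: a=2, p=849, q=70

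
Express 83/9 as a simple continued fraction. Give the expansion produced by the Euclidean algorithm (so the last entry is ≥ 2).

83 = 9·9 + 2
9 = 4·2 + 1
2 = 2·1 + 0  (stop)
So 83/9 = [9; 4, 2].

[9; 4, 2]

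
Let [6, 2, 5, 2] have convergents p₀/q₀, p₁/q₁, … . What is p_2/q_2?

Using pₖ = aₖpₖ₋₁ + pₖ₋₂, qₖ = aₖqₖ₋₁ + qₖ₋₂ (with p₋₁=1, p₋₂=0, q₋₁=0, q₋₂=1):
  k=0: a=6, p=6, q=1
  k=1: a=2, p=13, q=2
  k=2: a=5, p=71, q=11

71/11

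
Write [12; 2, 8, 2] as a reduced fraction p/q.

449/36

Fold from the inside: start with 2/1.
  8 + 1/2 = 17/2
  2 + 2/17 = 36/17
  12 + 17/36 = 449/36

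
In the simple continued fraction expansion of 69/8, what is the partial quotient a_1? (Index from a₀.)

69 = 8·8 + 5   →  a_0 = 8
8 = 1·5 + 3   →  a_1 = 1

1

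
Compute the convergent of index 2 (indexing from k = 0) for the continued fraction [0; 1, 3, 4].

Using pₖ = aₖpₖ₋₁ + pₖ₋₂, qₖ = aₖqₖ₋₁ + qₖ₋₂ (with p₋₁=1, p₋₂=0, q₋₁=0, q₋₂=1):
  k=0: a=0, p=0, q=1
  k=1: a=1, p=1, q=1
  k=2: a=3, p=3, q=4

3/4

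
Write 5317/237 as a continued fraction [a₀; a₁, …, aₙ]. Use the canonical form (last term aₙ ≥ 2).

5317 = 22×237 + 103
237 = 2×103 + 31
103 = 3×31 + 10
31 = 3×10 + 1
10 = 10×1 + 0  (stop)
So 5317/237 = [22; 2, 3, 3, 10].

[22; 2, 3, 3, 10]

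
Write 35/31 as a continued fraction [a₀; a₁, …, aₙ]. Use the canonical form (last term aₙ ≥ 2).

35 = 1*31 + 4
31 = 7*4 + 3
4 = 1*3 + 1
3 = 3*1 + 0  (stop)
So 35/31 = [1; 7, 1, 3].

[1; 7, 1, 3]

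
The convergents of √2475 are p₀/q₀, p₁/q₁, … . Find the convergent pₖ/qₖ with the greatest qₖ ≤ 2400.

√2475 = [49; 1, 2, 1, 98, …] (period length 4).
Convergents:
  p_0/q_0 = 49/1
  p_1/q_1 = 50/1
  p_2/q_2 = 149/3
  p_3/q_3 = 199/4
  p_4/q_4 = 19651/395
  p_5/q_5 = 19850/399
  p_6/q_6 = 59351/1193
  p_7/q_7 = 79201/1592
  p_8/q_8 = 7821049/157209
q_7 = 1592 ≤ 2400 < 157209 = q_8, so the answer is 79201/1592.

79201/1592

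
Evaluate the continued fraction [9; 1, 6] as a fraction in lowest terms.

69/7

Using pₖ = aₖpₖ₋₁ + pₖ₋₂ and qₖ = aₖqₖ₋₁ + qₖ₋₂:
  k=0: a=9, p=9, q=1
  k=1: a=1, p=10, q=1
  k=2: a=6, p=69, q=7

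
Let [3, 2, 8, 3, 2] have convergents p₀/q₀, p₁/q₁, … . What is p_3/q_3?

184/53

Using pₖ = aₖpₖ₋₁ + pₖ₋₂, qₖ = aₖqₖ₋₁ + qₖ₋₂ (with p₋₁=1, p₋₂=0, q₋₁=0, q₋₂=1):
  k=0: a=3, p=3, q=1
  k=1: a=2, p=7, q=2
  k=2: a=8, p=59, q=17
  k=3: a=3, p=184, q=53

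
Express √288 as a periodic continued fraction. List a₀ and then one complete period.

[16; 1, 32]

a₀ = ⌊√288⌋ = 16.
With m₀=0, d₀=1 and mₖ₊₁ = dₖaₖ − mₖ, dₖ₊₁ = (n − mₖ₊₁²)/dₖ, aₖ₊₁ = ⌊(a₀+mₖ₊₁)/dₖ₊₁⌋:
  k=1: m=16, d=32, a=1
  k=2: m=16, d=1, a=32
d=1 and a=2a₀=32 at k=2, so the next step gives (m, d) = (16, 32) again — its k=1 value — and the period has length 2.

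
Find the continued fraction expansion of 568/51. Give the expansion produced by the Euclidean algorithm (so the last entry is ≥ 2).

568 = 11·51 + 7
51 = 7·7 + 2
7 = 3·2 + 1
2 = 2·1 + 0  (stop)
So 568/51 = [11; 7, 3, 2].

[11; 7, 3, 2]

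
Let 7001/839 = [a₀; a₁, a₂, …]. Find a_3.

7001 = 8·839 + 289   →  a_0 = 8
839 = 2·289 + 261   →  a_1 = 2
289 = 1·261 + 28   →  a_2 = 1
261 = 9·28 + 9   →  a_3 = 9

9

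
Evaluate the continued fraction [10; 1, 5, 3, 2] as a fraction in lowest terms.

Fold from the inside: start with 2/1.
  3 + 1/2 = 7/2
  5 + 2/7 = 37/7
  1 + 7/37 = 44/37
  10 + 37/44 = 477/44

477/44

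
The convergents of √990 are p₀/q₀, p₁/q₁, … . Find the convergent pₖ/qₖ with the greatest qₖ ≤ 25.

√990 = [31; 2, 6, 2, 62, …] (period length 4).
Convergents:
  p_0/q_0 = 31/1
  p_1/q_1 = 63/2
  p_2/q_2 = 409/13
  p_3/q_3 = 881/28
q_2 = 13 ≤ 25 < 28 = q_3, so the answer is 409/13.

409/13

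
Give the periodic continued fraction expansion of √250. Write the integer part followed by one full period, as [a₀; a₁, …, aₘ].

[15; 1, 4, 3, 3, 4, 1, 30]

a₀ = ⌊√250⌋ = 15.
With m₀=0, d₀=1 and mₖ₊₁ = dₖaₖ − mₖ, dₖ₊₁ = (n − mₖ₊₁²)/dₖ, aₖ₊₁ = ⌊(a₀+mₖ₊₁)/dₖ₊₁⌋:
  k=1: m=15, d=25, a=1
  k=2: m=10, d=6, a=4
  k=3: m=14, d=9, a=3
  k=4: m=13, d=9, a=3
  k=5: m=14, d=6, a=4
  k=6: m=10, d=25, a=1
  k=7: m=15, d=1, a=30
d=1 and a=2a₀=30 at k=7, so the next step gives (m, d) = (15, 25) again — its k=1 value — and the period has length 7.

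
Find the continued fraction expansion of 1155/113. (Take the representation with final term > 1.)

1155 = 10·113 + 25
113 = 4·25 + 13
25 = 1·13 + 12
13 = 1·12 + 1
12 = 12·1 + 0  (stop)
So 1155/113 = [10; 4, 1, 1, 12].

[10; 4, 1, 1, 12]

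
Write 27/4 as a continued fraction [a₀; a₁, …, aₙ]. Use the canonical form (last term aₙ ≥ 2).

27 = 6×4 + 3
4 = 1×3 + 1
3 = 3×1 + 0  (stop)
So 27/4 = [6; 1, 3].

[6; 1, 3]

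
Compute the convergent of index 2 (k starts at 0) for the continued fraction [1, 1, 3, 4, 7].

7/4

Using pₖ = aₖpₖ₋₁ + pₖ₋₂, qₖ = aₖqₖ₋₁ + qₖ₋₂ (with p₋₁=1, p₋₂=0, q₋₁=0, q₋₂=1):
  k=0: a=1, p=1, q=1
  k=1: a=1, p=2, q=1
  k=2: a=3, p=7, q=4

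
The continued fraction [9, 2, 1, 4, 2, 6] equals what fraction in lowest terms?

Using pₖ = aₖpₖ₋₁ + pₖ₋₂ and qₖ = aₖqₖ₋₁ + qₖ₋₂:
  k=0: a=9, p=9, q=1
  k=1: a=2, p=19, q=2
  k=2: a=1, p=28, q=3
  k=3: a=4, p=131, q=14
  k=4: a=2, p=290, q=31
  k=5: a=6, p=1871, q=200

1871/200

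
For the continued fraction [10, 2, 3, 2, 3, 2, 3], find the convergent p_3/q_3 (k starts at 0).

Using pₖ = aₖpₖ₋₁ + pₖ₋₂, qₖ = aₖqₖ₋₁ + qₖ₋₂ (with p₋₁=1, p₋₂=0, q₋₁=0, q₋₂=1):
  k=0: a=10, p=10, q=1
  k=1: a=2, p=21, q=2
  k=2: a=3, p=73, q=7
  k=3: a=2, p=167, q=16

167/16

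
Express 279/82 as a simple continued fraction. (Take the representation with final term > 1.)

279 = 3·82 + 33
82 = 2·33 + 16
33 = 2·16 + 1
16 = 16·1 + 0  (stop)
So 279/82 = [3; 2, 2, 16].

[3; 2, 2, 16]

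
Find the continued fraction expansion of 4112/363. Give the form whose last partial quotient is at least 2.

[11; 3, 19, 1, 5]

4112 = 11×363 + 119
363 = 3×119 + 6
119 = 19×6 + 5
6 = 1×5 + 1
5 = 5×1 + 0  (stop)
So 4112/363 = [11; 3, 19, 1, 5].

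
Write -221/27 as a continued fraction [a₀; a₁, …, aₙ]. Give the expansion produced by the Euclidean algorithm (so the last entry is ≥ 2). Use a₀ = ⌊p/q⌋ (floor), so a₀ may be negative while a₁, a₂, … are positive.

-221 = -9·27 + 22
27 = 1·22 + 5
22 = 4·5 + 2
5 = 2·2 + 1
2 = 2·1 + 0  (stop)
So -221/27 = [-9; 1, 4, 2, 2].

[-9; 1, 4, 2, 2]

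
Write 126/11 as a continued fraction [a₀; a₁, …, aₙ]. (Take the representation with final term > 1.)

[11; 2, 5]

126 = 11*11 + 5
11 = 2*5 + 1
5 = 5*1 + 0  (stop)
So 126/11 = [11; 2, 5].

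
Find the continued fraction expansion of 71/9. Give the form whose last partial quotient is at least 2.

71 = 7·9 + 8
9 = 1·8 + 1
8 = 8·1 + 0  (stop)
So 71/9 = [7; 1, 8].

[7; 1, 8]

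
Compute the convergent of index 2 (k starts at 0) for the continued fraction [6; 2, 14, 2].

Using pₖ = aₖpₖ₋₁ + pₖ₋₂, qₖ = aₖqₖ₋₁ + qₖ₋₂ (with p₋₁=1, p₋₂=0, q₋₁=0, q₋₂=1):
  k=0: a=6, p=6, q=1
  k=1: a=2, p=13, q=2
  k=2: a=14, p=188, q=29

188/29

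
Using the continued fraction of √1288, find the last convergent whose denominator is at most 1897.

23220/647

√1288 = [35; 1, 7, 1, 70, …] (period length 4).
Convergents:
  p_0/q_0 = 35/1
  p_1/q_1 = 36/1
  p_2/q_2 = 287/8
  p_3/q_3 = 323/9
  p_4/q_4 = 22897/638
  p_5/q_5 = 23220/647
  p_6/q_6 = 185437/5167
q_5 = 647 ≤ 1897 < 5167 = q_6, so the answer is 23220/647.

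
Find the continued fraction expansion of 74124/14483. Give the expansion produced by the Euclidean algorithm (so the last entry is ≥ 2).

74124 = 5*14483 + 1709
14483 = 8*1709 + 811
1709 = 2*811 + 87
811 = 9*87 + 28
87 = 3*28 + 3
28 = 9*3 + 1
3 = 3*1 + 0  (stop)
So 74124/14483 = [5; 8, 2, 9, 3, 9, 3].

[5; 8, 2, 9, 3, 9, 3]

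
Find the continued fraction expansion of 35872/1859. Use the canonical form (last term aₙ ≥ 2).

[19; 3, 2, 1, 2, 13, 2, 2]

35872 = 19×1859 + 551
1859 = 3×551 + 206
551 = 2×206 + 139
206 = 1×139 + 67
139 = 2×67 + 5
67 = 13×5 + 2
5 = 2×2 + 1
2 = 2×1 + 0  (stop)
So 35872/1859 = [19; 3, 2, 1, 2, 13, 2, 2].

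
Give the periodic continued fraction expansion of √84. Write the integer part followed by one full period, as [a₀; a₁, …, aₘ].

a₀ = ⌊√84⌋ = 9.
With m₀=0, d₀=1 and mₖ₊₁ = dₖaₖ − mₖ, dₖ₊₁ = (n − mₖ₊₁²)/dₖ, aₖ₊₁ = ⌊(a₀+mₖ₊₁)/dₖ₊₁⌋:
  k=1: m=9, d=3, a=6
  k=2: m=9, d=1, a=18
d=1 and a=2a₀=18 at k=2, so the next step gives (m, d) = (9, 3) again — its k=1 value — and the period has length 2.

[9; 6, 18]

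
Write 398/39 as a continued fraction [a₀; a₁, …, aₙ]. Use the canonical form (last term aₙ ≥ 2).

398 = 10×39 + 8
39 = 4×8 + 7
8 = 1×7 + 1
7 = 7×1 + 0  (stop)
So 398/39 = [10; 4, 1, 7].

[10; 4, 1, 7]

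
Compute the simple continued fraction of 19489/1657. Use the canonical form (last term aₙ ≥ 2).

19489 = 11×1657 + 1262
1657 = 1×1262 + 395
1262 = 3×395 + 77
395 = 5×77 + 10
77 = 7×10 + 7
10 = 1×7 + 3
7 = 2×3 + 1
3 = 3×1 + 0  (stop)
So 19489/1657 = [11; 1, 3, 5, 7, 1, 2, 3].

[11; 1, 3, 5, 7, 1, 2, 3]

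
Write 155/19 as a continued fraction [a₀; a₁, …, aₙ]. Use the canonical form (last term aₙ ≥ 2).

155 = 8×19 + 3
19 = 6×3 + 1
3 = 3×1 + 0  (stop)
So 155/19 = [8; 6, 3].

[8; 6, 3]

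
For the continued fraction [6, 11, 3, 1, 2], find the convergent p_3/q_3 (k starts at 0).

Using pₖ = aₖpₖ₋₁ + pₖ₋₂, qₖ = aₖqₖ₋₁ + qₖ₋₂ (with p₋₁=1, p₋₂=0, q₋₁=0, q₋₂=1):
  k=0: a=6, p=6, q=1
  k=1: a=11, p=67, q=11
  k=2: a=3, p=207, q=34
  k=3: a=1, p=274, q=45

274/45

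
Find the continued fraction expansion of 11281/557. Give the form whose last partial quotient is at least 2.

11281 = 20*557 + 141
557 = 3*141 + 134
141 = 1*134 + 7
134 = 19*7 + 1
7 = 7*1 + 0  (stop)
So 11281/557 = [20; 3, 1, 19, 7].

[20; 3, 1, 19, 7]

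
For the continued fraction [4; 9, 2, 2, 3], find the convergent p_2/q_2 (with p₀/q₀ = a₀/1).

78/19

Using pₖ = aₖpₖ₋₁ + pₖ₋₂, qₖ = aₖqₖ₋₁ + qₖ₋₂ (with p₋₁=1, p₋₂=0, q₋₁=0, q₋₂=1):
  k=0: a=4, p=4, q=1
  k=1: a=9, p=37, q=9
  k=2: a=2, p=78, q=19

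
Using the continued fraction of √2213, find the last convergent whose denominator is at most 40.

√2213 = [47; 23, 1, 1, 23, 94, …] (period length 5).
Convergents:
  p_0/q_0 = 47/1
  p_1/q_1 = 1082/23
  p_2/q_2 = 1129/24
  p_3/q_3 = 2211/47
q_2 = 24 ≤ 40 < 47 = q_3, so the answer is 1129/24.

1129/24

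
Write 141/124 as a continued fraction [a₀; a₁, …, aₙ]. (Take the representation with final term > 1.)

[1; 7, 3, 2, 2]

141 = 1·124 + 17
124 = 7·17 + 5
17 = 3·5 + 2
5 = 2·2 + 1
2 = 2·1 + 0  (stop)
So 141/124 = [1; 7, 3, 2, 2].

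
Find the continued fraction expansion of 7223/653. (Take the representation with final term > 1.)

[11; 16, 3, 13]

7223 = 11×653 + 40
653 = 16×40 + 13
40 = 3×13 + 1
13 = 13×1 + 0  (stop)
So 7223/653 = [11; 16, 3, 13].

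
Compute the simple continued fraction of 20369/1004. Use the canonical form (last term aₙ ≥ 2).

20369 = 20×1004 + 289
1004 = 3×289 + 137
289 = 2×137 + 15
137 = 9×15 + 2
15 = 7×2 + 1
2 = 2×1 + 0  (stop)
So 20369/1004 = [20; 3, 2, 9, 7, 2].

[20; 3, 2, 9, 7, 2]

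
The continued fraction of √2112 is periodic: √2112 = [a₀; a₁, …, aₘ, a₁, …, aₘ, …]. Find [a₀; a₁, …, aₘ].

a₀ = ⌊√2112⌋ = 45.
With m₀=0, d₀=1 and mₖ₊₁ = dₖaₖ − mₖ, dₖ₊₁ = (n − mₖ₊₁²)/dₖ, aₖ₊₁ = ⌊(a₀+mₖ₊₁)/dₖ₊₁⌋:
  k=1: m=45, d=87, a=1
  k=2: m=42, d=4, a=21
  k=3: m=42, d=87, a=1
  k=4: m=45, d=1, a=90
d=1 and a=2a₀=90 at k=4, so the next step gives (m, d) = (45, 87) again — its k=1 value — and the period has length 4.

[45; 1, 21, 1, 90]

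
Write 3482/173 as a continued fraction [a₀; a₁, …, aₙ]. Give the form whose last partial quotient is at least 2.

[20; 7, 1, 6, 3]

3482 = 20×173 + 22
173 = 7×22 + 19
22 = 1×19 + 3
19 = 6×3 + 1
3 = 3×1 + 0  (stop)
So 3482/173 = [20; 7, 1, 6, 3].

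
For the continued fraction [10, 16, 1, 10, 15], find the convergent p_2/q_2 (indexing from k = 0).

171/17

Using pₖ = aₖpₖ₋₁ + pₖ₋₂, qₖ = aₖqₖ₋₁ + qₖ₋₂ (with p₋₁=1, p₋₂=0, q₋₁=0, q₋₂=1):
  k=0: a=10, p=10, q=1
  k=1: a=16, p=161, q=16
  k=2: a=1, p=171, q=17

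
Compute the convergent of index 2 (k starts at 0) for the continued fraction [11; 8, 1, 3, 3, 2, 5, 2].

Using pₖ = aₖpₖ₋₁ + pₖ₋₂, qₖ = aₖqₖ₋₁ + qₖ₋₂ (with p₋₁=1, p₋₂=0, q₋₁=0, q₋₂=1):
  k=0: a=11, p=11, q=1
  k=1: a=8, p=89, q=8
  k=2: a=1, p=100, q=9

100/9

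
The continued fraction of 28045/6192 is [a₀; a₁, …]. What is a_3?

28045 = 4·6192 + 3277   →  a_0 = 4
6192 = 1·3277 + 2915   →  a_1 = 1
3277 = 1·2915 + 362   →  a_2 = 1
2915 = 8·362 + 19   →  a_3 = 8

8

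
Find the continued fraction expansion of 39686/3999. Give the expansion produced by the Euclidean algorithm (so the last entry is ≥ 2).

39686 = 9*3999 + 3695
3999 = 1*3695 + 304
3695 = 12*304 + 47
304 = 6*47 + 22
47 = 2*22 + 3
22 = 7*3 + 1
3 = 3*1 + 0  (stop)
So 39686/3999 = [9; 1, 12, 6, 2, 7, 3].

[9; 1, 12, 6, 2, 7, 3]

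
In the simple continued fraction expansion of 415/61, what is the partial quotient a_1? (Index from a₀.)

415 = 6·61 + 49   →  a_0 = 6
61 = 1·49 + 12   →  a_1 = 1

1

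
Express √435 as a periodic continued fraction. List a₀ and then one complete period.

[20; 1, 5, 1, 40]

a₀ = ⌊√435⌋ = 20.
With m₀=0, d₀=1 and mₖ₊₁ = dₖaₖ − mₖ, dₖ₊₁ = (n − mₖ₊₁²)/dₖ, aₖ₊₁ = ⌊(a₀+mₖ₊₁)/dₖ₊₁⌋:
  k=1: m=20, d=35, a=1
  k=2: m=15, d=6, a=5
  k=3: m=15, d=35, a=1
  k=4: m=20, d=1, a=40
d=1 and a=2a₀=40 at k=4, so the next step gives (m, d) = (20, 35) again — its k=1 value — and the period has length 4.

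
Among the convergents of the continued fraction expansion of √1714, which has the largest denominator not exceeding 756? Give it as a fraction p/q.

√1714 = [41; 2, 2, 82, …] (period length 3).
Convergents:
  p_0/q_0 = 41/1
  p_1/q_1 = 83/2
  p_2/q_2 = 207/5
  p_3/q_3 = 17057/412
  p_4/q_4 = 34321/829
q_3 = 412 ≤ 756 < 829 = q_4, so the answer is 17057/412.

17057/412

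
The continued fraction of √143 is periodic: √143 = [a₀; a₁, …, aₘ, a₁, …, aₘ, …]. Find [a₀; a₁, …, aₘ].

a₀ = ⌊√143⌋ = 11.
With m₀=0, d₀=1 and mₖ₊₁ = dₖaₖ − mₖ, dₖ₊₁ = (n − mₖ₊₁²)/dₖ, aₖ₊₁ = ⌊(a₀+mₖ₊₁)/dₖ₊₁⌋:
  k=1: m=11, d=22, a=1
  k=2: m=11, d=1, a=22
d=1 and a=2a₀=22 at k=2, so the next step gives (m, d) = (11, 22) again — its k=1 value — and the period has length 2.

[11; 1, 22]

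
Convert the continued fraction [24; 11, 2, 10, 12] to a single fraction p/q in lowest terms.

70214/2915

Fold from the inside: start with 12/1.
  10 + 1/12 = 121/12
  2 + 12/121 = 254/121
  11 + 121/254 = 2915/254
  24 + 254/2915 = 70214/2915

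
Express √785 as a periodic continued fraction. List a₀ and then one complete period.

[28; 56]

a₀ = ⌊√785⌋ = 28.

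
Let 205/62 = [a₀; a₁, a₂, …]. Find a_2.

205 = 3·62 + 19   →  a_0 = 3
62 = 3·19 + 5   →  a_1 = 3
19 = 3·5 + 4   →  a_2 = 3

3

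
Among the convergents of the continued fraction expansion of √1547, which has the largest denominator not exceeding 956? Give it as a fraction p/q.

27847/708

√1547 = [39; 3, 78, …] (period length 2).
Convergents:
  p_0/q_0 = 39/1
  p_1/q_1 = 118/3
  p_2/q_2 = 9243/235
  p_3/q_3 = 27847/708
  p_4/q_4 = 2181309/55459
q_3 = 708 ≤ 956 < 55459 = q_4, so the answer is 27847/708.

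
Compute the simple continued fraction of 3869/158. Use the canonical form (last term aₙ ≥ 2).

3869 = 24×158 + 77
158 = 2×77 + 4
77 = 19×4 + 1
4 = 4×1 + 0  (stop)
So 3869/158 = [24; 2, 19, 4].

[24; 2, 19, 4]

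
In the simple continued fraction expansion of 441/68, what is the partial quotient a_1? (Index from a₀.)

441 = 6·68 + 33   →  a_0 = 6
68 = 2·33 + 2   →  a_1 = 2

2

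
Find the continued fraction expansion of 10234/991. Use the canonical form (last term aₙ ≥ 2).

10234 = 10×991 + 324
991 = 3×324 + 19
324 = 17×19 + 1
19 = 19×1 + 0  (stop)
So 10234/991 = [10; 3, 17, 19].

[10; 3, 17, 19]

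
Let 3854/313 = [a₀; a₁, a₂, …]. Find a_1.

3854 = 12·313 + 98   →  a_0 = 12
313 = 3·98 + 19   →  a_1 = 3

3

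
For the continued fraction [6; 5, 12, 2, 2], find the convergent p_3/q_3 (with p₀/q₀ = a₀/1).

Using pₖ = aₖpₖ₋₁ + pₖ₋₂, qₖ = aₖqₖ₋₁ + qₖ₋₂ (with p₋₁=1, p₋₂=0, q₋₁=0, q₋₂=1):
  k=0: a=6, p=6, q=1
  k=1: a=5, p=31, q=5
  k=2: a=12, p=378, q=61
  k=3: a=2, p=787, q=127

787/127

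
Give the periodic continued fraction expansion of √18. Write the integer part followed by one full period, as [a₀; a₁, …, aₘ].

a₀ = ⌊√18⌋ = 4.
With m₀=0, d₀=1 and mₖ₊₁ = dₖaₖ − mₖ, dₖ₊₁ = (n − mₖ₊₁²)/dₖ, aₖ₊₁ = ⌊(a₀+mₖ₊₁)/dₖ₊₁⌋:
  k=1: m=4, d=2, a=4
  k=2: m=4, d=1, a=8
d=1 and a=2a₀=8 at k=2, so the next step gives (m, d) = (4, 2) again — its k=1 value — and the period has length 2.

[4; 4, 8]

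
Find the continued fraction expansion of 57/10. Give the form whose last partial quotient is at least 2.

[5; 1, 2, 3]

57 = 5·10 + 7
10 = 1·7 + 3
7 = 2·3 + 1
3 = 3·1 + 0  (stop)
So 57/10 = [5; 1, 2, 3].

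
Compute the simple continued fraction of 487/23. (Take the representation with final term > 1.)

[21; 5, 1, 3]

487 = 21×23 + 4
23 = 5×4 + 3
4 = 1×3 + 1
3 = 3×1 + 0  (stop)
So 487/23 = [21; 5, 1, 3].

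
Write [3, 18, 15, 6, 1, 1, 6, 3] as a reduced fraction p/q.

224159/73366

Using pₖ = aₖpₖ₋₁ + pₖ₋₂ and qₖ = aₖqₖ₋₁ + qₖ₋₂:
  k=0: a=3, p=3, q=1
  k=1: a=18, p=55, q=18
  k=2: a=15, p=828, q=271
  k=3: a=6, p=5023, q=1644
  k=4: a=1, p=5851, q=1915
  k=5: a=1, p=10874, q=3559
  k=6: a=6, p=71095, q=23269
  k=7: a=3, p=224159, q=73366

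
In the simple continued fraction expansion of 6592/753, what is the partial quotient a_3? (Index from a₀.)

6592 = 8·753 + 568   →  a_0 = 8
753 = 1·568 + 185   →  a_1 = 1
568 = 3·185 + 13   →  a_2 = 3
185 = 14·13 + 3   →  a_3 = 14

14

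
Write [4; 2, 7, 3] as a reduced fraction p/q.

210/47

Fold from the inside: start with 3/1.
  7 + 1/3 = 22/3
  2 + 3/22 = 47/22
  4 + 22/47 = 210/47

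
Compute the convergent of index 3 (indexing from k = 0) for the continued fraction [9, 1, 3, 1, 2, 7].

49/5

Using pₖ = aₖpₖ₋₁ + pₖ₋₂, qₖ = aₖqₖ₋₁ + qₖ₋₂ (with p₋₁=1, p₋₂=0, q₋₁=0, q₋₂=1):
  k=0: a=9, p=9, q=1
  k=1: a=1, p=10, q=1
  k=2: a=3, p=39, q=4
  k=3: a=1, p=49, q=5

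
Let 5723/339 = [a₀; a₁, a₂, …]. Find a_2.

7

5723 = 16·339 + 299   →  a_0 = 16
339 = 1·299 + 40   →  a_1 = 1
299 = 7·40 + 19   →  a_2 = 7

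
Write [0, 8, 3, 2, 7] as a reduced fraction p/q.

Fold from the inside: start with 7/1.
  2 + 1/7 = 15/7
  3 + 7/15 = 52/15
  8 + 15/52 = 431/52
  0 + 52/431 = 52/431

52/431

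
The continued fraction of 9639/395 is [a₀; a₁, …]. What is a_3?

15

9639 = 24·395 + 159   →  a_0 = 24
395 = 2·159 + 77   →  a_1 = 2
159 = 2·77 + 5   →  a_2 = 2
77 = 15·5 + 2   →  a_3 = 15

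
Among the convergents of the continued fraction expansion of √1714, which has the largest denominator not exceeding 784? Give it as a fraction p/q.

17057/412

√1714 = [41; 2, 2, 82, …] (period length 3).
Convergents:
  p_0/q_0 = 41/1
  p_1/q_1 = 83/2
  p_2/q_2 = 207/5
  p_3/q_3 = 17057/412
  p_4/q_4 = 34321/829
q_3 = 412 ≤ 784 < 829 = q_4, so the answer is 17057/412.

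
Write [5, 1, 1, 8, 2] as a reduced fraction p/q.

Fold from the inside: start with 2/1.
  8 + 1/2 = 17/2
  1 + 2/17 = 19/17
  1 + 17/19 = 36/19
  5 + 19/36 = 199/36

199/36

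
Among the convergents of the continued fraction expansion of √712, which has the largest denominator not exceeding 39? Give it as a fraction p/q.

√712 = [26; 1, 2, 6, 2, 1, 52, …] (period length 6).
Convergents:
  p_0/q_0 = 26/1
  p_1/q_1 = 27/1
  p_2/q_2 = 80/3
  p_3/q_3 = 507/19
  p_4/q_4 = 1094/41
q_3 = 19 ≤ 39 < 41 = q_4, so the answer is 507/19.

507/19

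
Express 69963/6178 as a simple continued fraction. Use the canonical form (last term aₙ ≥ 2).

[11; 3, 12, 3, 3, 16]

69963 = 11*6178 + 2005
6178 = 3*2005 + 163
2005 = 12*163 + 49
163 = 3*49 + 16
49 = 3*16 + 1
16 = 16*1 + 0  (stop)
So 69963/6178 = [11; 3, 12, 3, 3, 16].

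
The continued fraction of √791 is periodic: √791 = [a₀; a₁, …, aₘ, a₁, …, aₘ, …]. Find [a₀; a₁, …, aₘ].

a₀ = ⌊√791⌋ = 28.
With m₀=0, d₀=1 and mₖ₊₁ = dₖaₖ − mₖ, dₖ₊₁ = (n − mₖ₊₁²)/dₖ, aₖ₊₁ = ⌊(a₀+mₖ₊₁)/dₖ₊₁⌋:
  k=1: m=28, d=7, a=8
  k=2: m=28, d=1, a=56
d=1 and a=2a₀=56 at k=2, so the next step gives (m, d) = (28, 7) again — its k=1 value — and the period has length 2.

[28; 8, 56]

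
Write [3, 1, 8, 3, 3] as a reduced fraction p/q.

Using pₖ = aₖpₖ₋₁ + pₖ₋₂ and qₖ = aₖqₖ₋₁ + qₖ₋₂:
  k=0: a=3, p=3, q=1
  k=1: a=1, p=4, q=1
  k=2: a=8, p=35, q=9
  k=3: a=3, p=109, q=28
  k=4: a=3, p=362, q=93

362/93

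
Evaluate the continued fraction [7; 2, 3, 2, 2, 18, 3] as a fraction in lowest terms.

Using pₖ = aₖpₖ₋₁ + pₖ₋₂ and qₖ = aₖqₖ₋₁ + qₖ₋₂:
  k=0: a=7, p=7, q=1
  k=1: a=2, p=15, q=2
  k=2: a=3, p=52, q=7
  k=3: a=2, p=119, q=16
  k=4: a=2, p=290, q=39
  k=5: a=18, p=5339, q=718
  k=6: a=3, p=16307, q=2193

16307/2193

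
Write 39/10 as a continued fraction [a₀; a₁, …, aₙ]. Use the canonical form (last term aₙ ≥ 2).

39 = 3×10 + 9
10 = 1×9 + 1
9 = 9×1 + 0  (stop)
So 39/10 = [3; 1, 9].

[3; 1, 9]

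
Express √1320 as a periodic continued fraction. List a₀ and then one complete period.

a₀ = ⌊√1320⌋ = 36.

[36; 3, 72]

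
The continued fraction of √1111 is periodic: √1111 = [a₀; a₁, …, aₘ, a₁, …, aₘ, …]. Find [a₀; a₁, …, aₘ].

a₀ = ⌊√1111⌋ = 33.
With m₀=0, d₀=1 and mₖ₊₁ = dₖaₖ − mₖ, dₖ₊₁ = (n − mₖ₊₁²)/dₖ, aₖ₊₁ = ⌊(a₀+mₖ₊₁)/dₖ₊₁⌋:
  k=1: m=33, d=22, a=3
  k=2: m=33, d=1, a=66
d=1 and a=2a₀=66 at k=2, so the next step gives (m, d) = (33, 22) again — its k=1 value — and the period has length 2.

[33; 3, 66]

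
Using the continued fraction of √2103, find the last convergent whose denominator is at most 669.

√2103 = [45; 1, 6, 15, 6, 1, 90, …] (period length 6).
Convergents:
  p_0/q_0 = 45/1
  p_1/q_1 = 46/1
  p_2/q_2 = 321/7
  p_3/q_3 = 4861/106
  p_4/q_4 = 29487/643
  p_5/q_5 = 34348/749
q_4 = 643 ≤ 669 < 749 = q_5, so the answer is 29487/643.

29487/643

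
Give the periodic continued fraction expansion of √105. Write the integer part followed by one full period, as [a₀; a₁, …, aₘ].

[10; 4, 20]

a₀ = ⌊√105⌋ = 10.
With m₀=0, d₀=1 and mₖ₊₁ = dₖaₖ − mₖ, dₖ₊₁ = (n − mₖ₊₁²)/dₖ, aₖ₊₁ = ⌊(a₀+mₖ₊₁)/dₖ₊₁⌋:
  k=1: m=10, d=5, a=4
  k=2: m=10, d=1, a=20
d=1 and a=2a₀=20 at k=2, so the next step gives (m, d) = (10, 5) again — its k=1 value — and the period has length 2.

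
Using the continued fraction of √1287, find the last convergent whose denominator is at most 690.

20628/575

√1287 = [35; 1, 6, 1, 70, …] (period length 4).
Convergents:
  p_0/q_0 = 35/1
  p_1/q_1 = 36/1
  p_2/q_2 = 251/7
  p_3/q_3 = 287/8
  p_4/q_4 = 20341/567
  p_5/q_5 = 20628/575
  p_6/q_6 = 144109/4017
q_5 = 575 ≤ 690 < 4017 = q_6, so the answer is 20628/575.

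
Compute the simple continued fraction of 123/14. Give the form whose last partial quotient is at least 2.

123 = 8×14 + 11
14 = 1×11 + 3
11 = 3×3 + 2
3 = 1×2 + 1
2 = 2×1 + 0  (stop)
So 123/14 = [8; 1, 3, 1, 2].

[8; 1, 3, 1, 2]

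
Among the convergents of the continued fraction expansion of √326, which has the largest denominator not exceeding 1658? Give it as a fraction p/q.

√326 = [18; 18, 36, …] (period length 2).
Convergents:
  p_0/q_0 = 18/1
  p_1/q_1 = 325/18
  p_2/q_2 = 11718/649
  p_3/q_3 = 211249/11700
q_2 = 649 ≤ 1658 < 11700 = q_3, so the answer is 11718/649.

11718/649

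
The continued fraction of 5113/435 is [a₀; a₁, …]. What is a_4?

3

5113 = 11·435 + 328   →  a_0 = 11
435 = 1·328 + 107   →  a_1 = 1
328 = 3·107 + 7   →  a_2 = 3
107 = 15·7 + 2   →  a_3 = 15
7 = 3·2 + 1   →  a_4 = 3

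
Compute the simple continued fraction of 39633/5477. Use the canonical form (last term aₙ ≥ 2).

39633 = 7*5477 + 1294
5477 = 4*1294 + 301
1294 = 4*301 + 90
301 = 3*90 + 31
90 = 2*31 + 28
31 = 1*28 + 3
28 = 9*3 + 1
3 = 3*1 + 0  (stop)
So 39633/5477 = [7; 4, 4, 3, 2, 1, 9, 3].

[7; 4, 4, 3, 2, 1, 9, 3]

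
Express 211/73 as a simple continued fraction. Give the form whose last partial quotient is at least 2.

[2; 1, 8, 8]

211 = 2·73 + 65
73 = 1·65 + 8
65 = 8·8 + 1
8 = 8·1 + 0  (stop)
So 211/73 = [2; 1, 8, 8].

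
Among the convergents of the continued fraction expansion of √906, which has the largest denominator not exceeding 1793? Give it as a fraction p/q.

18090/601

√906 = [30; 10, 60, …] (period length 2).
Convergents:
  p_0/q_0 = 30/1
  p_1/q_1 = 301/10
  p_2/q_2 = 18090/601
  p_3/q_3 = 181201/6020
q_2 = 601 ≤ 1793 < 6020 = q_3, so the answer is 18090/601.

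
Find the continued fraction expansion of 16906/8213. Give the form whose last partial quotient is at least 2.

[2; 17, 9, 17, 1, 2]

16906 = 2·8213 + 480
8213 = 17·480 + 53
480 = 9·53 + 3
53 = 17·3 + 2
3 = 1·2 + 1
2 = 2·1 + 0  (stop)
So 16906/8213 = [2; 17, 9, 17, 1, 2].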